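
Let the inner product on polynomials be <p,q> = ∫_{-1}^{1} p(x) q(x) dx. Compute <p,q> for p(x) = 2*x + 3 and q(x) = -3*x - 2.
<p,q> = -16

Expand the product: p(x)·q(x) = -6*x^2 - 13*x - 6.
∫_{-1}^{1} of each monomial x^k gives [2/(k+1) if k even, 0 if k odd]. Integrating term-by-term (or equivalently evaluating the antiderivative F(x) = -2*x^3 - 13*x^2/2 - 6*x at the endpoints):
  F(1) − F(−1) = -29/2 − (3/2) = -16.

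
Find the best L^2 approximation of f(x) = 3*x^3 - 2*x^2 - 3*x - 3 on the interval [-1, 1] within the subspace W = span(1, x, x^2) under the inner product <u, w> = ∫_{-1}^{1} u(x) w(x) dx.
g(x) = -2*x^2 - 6*x/5 - 3

The best approximation g ∈ W is the orthogonal projection of f onto W. Writing g = a_0 + a_1 x + a_2 x^2, the coefficients solve the normal equations G · a = b where
  G_{ij} = <φ_i, φ_j> and b_i = <f, φ_i>, with φ_0 = 1, φ_1 = x, φ_2 = x^2.
G =
  [2, 0, 2/3]
  [0, 2/3, 0]
  [2/3, 0, 2/5],
b = (-22/3, -4/5, -14/5).
Solving gives a_0 = -3, a_1 = -6/5, a_2 = -2, so
  g(x) = -2*x^2 - 6*x/5 - 3.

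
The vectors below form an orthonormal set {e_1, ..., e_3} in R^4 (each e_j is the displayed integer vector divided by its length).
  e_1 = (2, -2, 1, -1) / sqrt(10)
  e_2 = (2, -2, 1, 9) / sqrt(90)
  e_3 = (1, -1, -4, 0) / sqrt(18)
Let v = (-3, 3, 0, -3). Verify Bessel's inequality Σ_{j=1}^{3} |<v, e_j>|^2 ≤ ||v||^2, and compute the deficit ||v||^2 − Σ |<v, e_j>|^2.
Σ |<v, e_j>|^2 = 27; ||v||^2 = 27; deficit = 0

Write each e_j = u_j / sqrt(<u_j, u_j>) where u_j is the displayed integer vector. Then <v, e_j> = <v, u_j> / sqrt(<u_j, u_j>), so |<v, e_j>|^2 = <v, u_j>^2 / <u_j, u_j>.
Coefficients: <v, e_1> = -9/sqrt(10), <v, e_2> = -39/sqrt(90), <v, e_3> = -6/sqrt(18).
Square and sum: Σ |<v, e_j>|^2 = 27.
Compute ||v||^2 = v·v = 27.
Deficit = 27 − 27 = 0 ≥ 0, confirming Bessel's inequality. (The deficit equals ||v − Σ <v,e_j> e_j||^2, the squared distance from v to span{e_j}.)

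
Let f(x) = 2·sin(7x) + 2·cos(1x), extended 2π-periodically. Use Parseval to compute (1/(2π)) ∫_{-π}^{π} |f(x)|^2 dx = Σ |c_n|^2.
Σ |c_n|^2 = 4

Expand |f|^2 and use orthogonality of {sin(nx), cos(mx)} on [-π, π]:
  ∫_{-π}^{π} sin(nx)^2 dx = π, ∫ cos(mx)^2 dx = π, and cross terms integrate to 0.
So ∫_{-π}^{π} f(x)^2 dx = 2^2 · π + 2^2 · π = (4 + 4)π.
Divide by 2π: (4 + 4)/2 = 4.
By Parseval, this equals Σ |c_n|^2.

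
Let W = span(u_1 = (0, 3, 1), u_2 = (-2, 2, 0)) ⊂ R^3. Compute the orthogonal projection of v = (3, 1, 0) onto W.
proj_W(v) = (29/11, 7/11, 12/11)

Set up U = [u_1 | ... | u_2] ∈ R^(3×2). The projector onto W = col(U) is P = U (U^T U)^(-1) U^T.
Compute U^T U =
  [10, 6]
  [6, 8],
and U^T v = (3, -4).
Solve U^T U · c = U^T v for the coefficients: c = (12/11, -29/22). The projection is proj_W(v) = U c.
Check: (v - proj_W(v)) · u_1 = 0  (should be 0).
Check: (v - proj_W(v)) · u_2 = 0  (should be 0).
Result: proj_W(v) = (29/11, 7/11, 12/11).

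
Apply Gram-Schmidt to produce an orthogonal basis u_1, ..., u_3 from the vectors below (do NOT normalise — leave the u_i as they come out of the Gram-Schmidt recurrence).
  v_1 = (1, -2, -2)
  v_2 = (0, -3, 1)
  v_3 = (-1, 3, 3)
Orthogonal basis:
  u_1 = (1, -2, -2)
  u_2 = (-4/9, -19/9, 17/9)
  u_3 = (16/37, 2/37, 6/37)

Apply the Gram-Schmidt recurrence
  u_1 = v_1
  u_i = v_i − Σ_{j<i} ((v_i · u_j) / (u_j · u_j)) · u_j.

Step by step this gives:
  u_1 = (1, -2, -2)
  u_2 = (-4/9, -19/9, 17/9)
  u_3 = (16/37, 2/37, 6/37)

Orthogonality check:
  u_2 · u_1 = 0 (should be 0)
  u_3 · u_1 = 0 (should be 0)
  u_3 · u_2 = 0 (should be 0)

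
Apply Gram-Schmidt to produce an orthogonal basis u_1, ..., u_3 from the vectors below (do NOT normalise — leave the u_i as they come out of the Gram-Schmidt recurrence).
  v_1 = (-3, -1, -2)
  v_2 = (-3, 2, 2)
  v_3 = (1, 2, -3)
Orthogonal basis:
  u_1 = (-3, -1, -2)
  u_2 = (-33/14, 31/14, 17/7)
  u_3 = (106/229, 636/229, -477/229)

Apply the Gram-Schmidt recurrence
  u_1 = v_1
  u_i = v_i − Σ_{j<i} ((v_i · u_j) / (u_j · u_j)) · u_j.

Step by step this gives:
  u_1 = (-3, -1, -2)
  u_2 = (-33/14, 31/14, 17/7)
  u_3 = (106/229, 636/229, -477/229)

Orthogonality check:
  u_2 · u_1 = 0 (should be 0)
  u_3 · u_1 = 0 (should be 0)
  u_3 · u_2 = 0 (should be 0)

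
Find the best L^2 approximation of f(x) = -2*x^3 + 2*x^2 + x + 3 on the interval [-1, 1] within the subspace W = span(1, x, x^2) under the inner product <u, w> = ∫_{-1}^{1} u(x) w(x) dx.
g(x) = 2*x^2 - x/5 + 3

The best approximation g ∈ W is the orthogonal projection of f onto W. Writing g = a_0 + a_1 x + a_2 x^2, the coefficients solve the normal equations G · a = b where
  G_{ij} = <φ_i, φ_j> and b_i = <f, φ_i>, with φ_0 = 1, φ_1 = x, φ_2 = x^2.
G =
  [2, 0, 2/3]
  [0, 2/3, 0]
  [2/3, 0, 2/5],
b = (22/3, -2/15, 14/5).
Solving gives a_0 = 3, a_1 = -1/5, a_2 = 2, so
  g(x) = 2*x^2 - x/5 + 3.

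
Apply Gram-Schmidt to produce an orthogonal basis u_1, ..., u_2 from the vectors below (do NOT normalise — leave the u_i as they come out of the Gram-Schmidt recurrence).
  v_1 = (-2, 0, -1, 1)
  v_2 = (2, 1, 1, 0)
Orthogonal basis:
  u_1 = (-2, 0, -1, 1)
  u_2 = (1/3, 1, 1/6, 5/6)

Apply the Gram-Schmidt recurrence
  u_1 = v_1
  u_i = v_i − Σ_{j<i} ((v_i · u_j) / (u_j · u_j)) · u_j.

Step by step this gives:
  u_1 = (-2, 0, -1, 1)
  u_2 = (1/3, 1, 1/6, 5/6)

Orthogonality check:
  u_2 · u_1 = 0 (should be 0)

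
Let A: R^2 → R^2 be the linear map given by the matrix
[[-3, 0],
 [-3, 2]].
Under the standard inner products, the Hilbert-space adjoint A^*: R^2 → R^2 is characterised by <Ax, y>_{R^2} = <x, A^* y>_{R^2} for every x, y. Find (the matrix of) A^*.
A^* = A^T =
[[-3, -3],
 [0, 2]]

For real matrices with standard dot products, the defining identity <Ax, y> = <x, A^* y> gives (Ax)^T y = x^T (A^*) y, i.e. x^T A^T y = x^T (A^*) y. Since this holds for all x, y, we must have A^* = A^T. Therefore
A^* =
[[-3, -3],
 [0, 2]].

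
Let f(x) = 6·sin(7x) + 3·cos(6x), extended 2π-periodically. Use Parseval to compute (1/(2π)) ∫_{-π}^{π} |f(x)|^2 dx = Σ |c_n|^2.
Σ |c_n|^2 = 45/2

Expand |f|^2 and use orthogonality of {sin(nx), cos(mx)} on [-π, π]:
  ∫_{-π}^{π} sin(nx)^2 dx = π, ∫ cos(mx)^2 dx = π, and cross terms integrate to 0.
So ∫_{-π}^{π} f(x)^2 dx = 6^2 · π + 3^2 · π = (36 + 9)π.
Divide by 2π: (36 + 9)/2 = 45/2.
By Parseval, this equals Σ |c_n|^2.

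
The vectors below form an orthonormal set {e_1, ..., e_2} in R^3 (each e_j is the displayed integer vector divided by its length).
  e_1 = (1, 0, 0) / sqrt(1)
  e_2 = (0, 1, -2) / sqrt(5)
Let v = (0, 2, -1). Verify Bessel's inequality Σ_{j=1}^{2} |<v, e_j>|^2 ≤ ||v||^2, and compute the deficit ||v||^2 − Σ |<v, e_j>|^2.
Σ |<v, e_j>|^2 = 16/5; ||v||^2 = 5; deficit = 9/5

Write each e_j = u_j / sqrt(<u_j, u_j>) where u_j is the displayed integer vector. Then <v, e_j> = <v, u_j> / sqrt(<u_j, u_j>), so |<v, e_j>|^2 = <v, u_j>^2 / <u_j, u_j>.
Coefficients: <v, e_1> = 0/sqrt(1), <v, e_2> = 4/sqrt(5).
Square and sum: Σ |<v, e_j>|^2 = 16/5.
Compute ||v||^2 = v·v = 5.
Deficit = 5 − 16/5 = 9/5 ≥ 0, confirming Bessel's inequality. (The deficit equals ||v − Σ <v,e_j> e_j||^2, the squared distance from v to span{e_j}.)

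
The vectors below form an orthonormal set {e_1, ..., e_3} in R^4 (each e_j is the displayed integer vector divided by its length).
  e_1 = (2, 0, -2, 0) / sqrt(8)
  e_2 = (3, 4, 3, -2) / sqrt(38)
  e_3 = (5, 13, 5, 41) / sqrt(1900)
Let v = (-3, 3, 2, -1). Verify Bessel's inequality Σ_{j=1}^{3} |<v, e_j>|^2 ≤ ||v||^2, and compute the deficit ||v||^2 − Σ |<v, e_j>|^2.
Σ |<v, e_j>|^2 = 1571/100; ||v||^2 = 23; deficit = 729/100

Write each e_j = u_j / sqrt(<u_j, u_j>) where u_j is the displayed integer vector. Then <v, e_j> = <v, u_j> / sqrt(<u_j, u_j>), so |<v, e_j>|^2 = <v, u_j>^2 / <u_j, u_j>.
Coefficients: <v, e_1> = -10/sqrt(8), <v, e_2> = 11/sqrt(38), <v, e_3> = -7/sqrt(1900).
Square and sum: Σ |<v, e_j>|^2 = 1571/100.
Compute ||v||^2 = v·v = 23.
Deficit = 23 − 1571/100 = 729/100 ≥ 0, confirming Bessel's inequality. (The deficit equals ||v − Σ <v,e_j> e_j||^2, the squared distance from v to span{e_j}.)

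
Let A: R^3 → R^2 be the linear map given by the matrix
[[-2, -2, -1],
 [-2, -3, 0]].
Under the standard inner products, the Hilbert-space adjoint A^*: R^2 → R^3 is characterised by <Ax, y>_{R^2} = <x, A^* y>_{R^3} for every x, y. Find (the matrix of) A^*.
A^* = A^T =
[[-2, -2],
 [-2, -3],
 [-1, 0]]

For real matrices with standard dot products, the defining identity <Ax, y> = <x, A^* y> gives (Ax)^T y = x^T (A^*) y, i.e. x^T A^T y = x^T (A^*) y. Since this holds for all x, y, we must have A^* = A^T. Therefore
A^* =
[[-2, -2],
 [-2, -3],
 [-1, 0]].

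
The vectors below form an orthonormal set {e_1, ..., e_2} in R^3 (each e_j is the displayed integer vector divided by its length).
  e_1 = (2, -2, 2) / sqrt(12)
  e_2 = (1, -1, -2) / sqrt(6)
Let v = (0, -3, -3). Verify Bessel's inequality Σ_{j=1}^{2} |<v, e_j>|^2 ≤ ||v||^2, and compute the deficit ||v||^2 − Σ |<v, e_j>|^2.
Σ |<v, e_j>|^2 = 27/2; ||v||^2 = 18; deficit = 9/2

Write each e_j = u_j / sqrt(<u_j, u_j>) where u_j is the displayed integer vector. Then <v, e_j> = <v, u_j> / sqrt(<u_j, u_j>), so |<v, e_j>|^2 = <v, u_j>^2 / <u_j, u_j>.
Coefficients: <v, e_1> = 0/sqrt(12), <v, e_2> = 9/sqrt(6).
Square and sum: Σ |<v, e_j>|^2 = 27/2.
Compute ||v||^2 = v·v = 18.
Deficit = 18 − 27/2 = 9/2 ≥ 0, confirming Bessel's inequality. (The deficit equals ||v − Σ <v,e_j> e_j||^2, the squared distance from v to span{e_j}.)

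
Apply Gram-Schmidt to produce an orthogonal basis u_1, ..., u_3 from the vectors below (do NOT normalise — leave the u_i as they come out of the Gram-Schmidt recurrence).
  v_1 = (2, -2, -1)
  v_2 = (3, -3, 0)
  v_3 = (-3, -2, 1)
Orthogonal basis:
  u_1 = (2, -2, -1)
  u_2 = (1/3, -1/3, 4/3)
  u_3 = (-5/2, -5/2, 0)

Apply the Gram-Schmidt recurrence
  u_1 = v_1
  u_i = v_i − Σ_{j<i} ((v_i · u_j) / (u_j · u_j)) · u_j.

Step by step this gives:
  u_1 = (2, -2, -1)
  u_2 = (1/3, -1/3, 4/3)
  u_3 = (-5/2, -5/2, 0)

Orthogonality check:
  u_2 · u_1 = 0 (should be 0)
  u_3 · u_1 = 0 (should be 0)
  u_3 · u_2 = 0 (should be 0)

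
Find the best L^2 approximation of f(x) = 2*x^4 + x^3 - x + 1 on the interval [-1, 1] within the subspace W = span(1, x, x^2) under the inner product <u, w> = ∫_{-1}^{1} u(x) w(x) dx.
g(x) = 12*x^2/7 - 2*x/5 + 29/35

The best approximation g ∈ W is the orthogonal projection of f onto W. Writing g = a_0 + a_1 x + a_2 x^2, the coefficients solve the normal equations G · a = b where
  G_{ij} = <φ_i, φ_j> and b_i = <f, φ_i>, with φ_0 = 1, φ_1 = x, φ_2 = x^2.
G =
  [2, 0, 2/3]
  [0, 2/3, 0]
  [2/3, 0, 2/5],
b = (14/5, -4/15, 26/21).
Solving gives a_0 = 29/35, a_1 = -2/5, a_2 = 12/7, so
  g(x) = 12*x^2/7 - 2*x/5 + 29/35.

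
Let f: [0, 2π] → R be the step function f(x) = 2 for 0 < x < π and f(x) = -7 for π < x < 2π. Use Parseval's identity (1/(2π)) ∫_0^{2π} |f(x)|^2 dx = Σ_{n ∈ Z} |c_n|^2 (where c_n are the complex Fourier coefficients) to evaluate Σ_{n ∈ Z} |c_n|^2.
Σ |c_n|^2 = 53/2

Parseval equates the L^2 energy of f (normalised by 1/(2π)) with the ℓ^2 sum of its Fourier coefficients: (1/(2π)) ∫_0^{2π} |f|^2 = Σ |c_n|^2.
Compute the left side: (1/(2π)) [∫_0^π 2^2 dx + ∫_π^{2π} (-7)^2 dx] = (1/(2π)) · (4π + 49π) = (4 + 49)/2 = 53/2.
So Σ_{n ∈ Z} |c_n|^2 = 53/2.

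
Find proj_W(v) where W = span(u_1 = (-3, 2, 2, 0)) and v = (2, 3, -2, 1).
proj_W(v) = (12/17, -8/17, -8/17, 0)

Set up U = [u_1 | ... | u_1] ∈ R^(4×1). The projector onto W = col(U) is P = U (U^T U)^(-1) U^T.
Compute U^T U =
  [17],
and U^T v = (-4).
Solve U^T U · c = U^T v for the coefficients: c = (-4/17). The projection is proj_W(v) = U c.
Check: (v - proj_W(v)) · u_1 = 0  (should be 0).
Result: proj_W(v) = (12/17, -8/17, -8/17, 0).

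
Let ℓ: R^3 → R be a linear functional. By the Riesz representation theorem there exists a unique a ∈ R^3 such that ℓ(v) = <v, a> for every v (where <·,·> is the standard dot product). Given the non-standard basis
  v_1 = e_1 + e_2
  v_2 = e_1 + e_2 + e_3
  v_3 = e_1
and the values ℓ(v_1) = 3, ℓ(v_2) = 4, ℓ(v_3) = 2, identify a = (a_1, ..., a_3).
a = (2, 1, 1)

Write a = (a_1, ..., a_3) in the standard basis. For each basis vector v_i, ℓ(v_i) = <v_i, a> is a linear equation in the a_j's. Collect the n equations into a matrix system V a = ℓ, where row i of V is v_i (expressed in the standard basis). Since V is invertible (lower-triangular with 1s on the diagonal, up to permutation), solve by back-substitution:
  V =
[[1, 1, 0],
 [1, 1, 1],
 [1, 0, 0]]
  V a = (3, 4, 2)
Solving gives a = (2, 1, 1).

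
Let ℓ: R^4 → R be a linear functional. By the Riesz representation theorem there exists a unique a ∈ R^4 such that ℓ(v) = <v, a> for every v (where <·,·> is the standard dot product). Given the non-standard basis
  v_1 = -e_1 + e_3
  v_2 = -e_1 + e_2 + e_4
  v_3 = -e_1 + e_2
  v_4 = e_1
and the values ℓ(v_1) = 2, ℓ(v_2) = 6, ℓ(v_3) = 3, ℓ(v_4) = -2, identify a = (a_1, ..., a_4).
a = (-2, 1, 0, 3)

Write a = (a_1, ..., a_4) in the standard basis. For each basis vector v_i, ℓ(v_i) = <v_i, a> is a linear equation in the a_j's. Collect the n equations into a matrix system V a = ℓ, where row i of V is v_i (expressed in the standard basis). Since V is invertible (lower-triangular with 1s on the diagonal, up to permutation), solve by back-substitution:
  V =
[[-1, 0, 1, 0],
 [-1, 1, 0, 1],
 [-1, 1, 0, 0],
 [1, 0, 0, 0]]
  V a = (2, 6, 3, -2)
Solving gives a = (-2, 1, 0, 3).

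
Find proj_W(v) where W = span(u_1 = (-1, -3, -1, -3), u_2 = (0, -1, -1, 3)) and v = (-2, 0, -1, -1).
proj_W(v) = (-56/195, -158/195, -46/195, -66/65)

Set up U = [u_1 | ... | u_2] ∈ R^(4×2). The projector onto W = col(U) is P = U (U^T U)^(-1) U^T.
Compute U^T U =
  [20, -5]
  [-5, 11],
and U^T v = (6, -2).
Solve U^T U · c = U^T v for the coefficients: c = (56/195, -2/39). The projection is proj_W(v) = U c.
Check: (v - proj_W(v)) · u_1 = 0  (should be 0).
Check: (v - proj_W(v)) · u_2 = 0  (should be 0).
Result: proj_W(v) = (-56/195, -158/195, -46/195, -66/65).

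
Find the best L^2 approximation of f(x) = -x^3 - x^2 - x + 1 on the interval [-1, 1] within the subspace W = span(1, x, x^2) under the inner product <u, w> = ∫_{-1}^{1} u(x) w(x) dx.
g(x) = -x^2 - 8*x/5 + 1

The best approximation g ∈ W is the orthogonal projection of f onto W. Writing g = a_0 + a_1 x + a_2 x^2, the coefficients solve the normal equations G · a = b where
  G_{ij} = <φ_i, φ_j> and b_i = <f, φ_i>, with φ_0 = 1, φ_1 = x, φ_2 = x^2.
G =
  [2, 0, 2/3]
  [0, 2/3, 0]
  [2/3, 0, 2/5],
b = (4/3, -16/15, 4/15).
Solving gives a_0 = 1, a_1 = -8/5, a_2 = -1, so
  g(x) = -x^2 - 8*x/5 + 1.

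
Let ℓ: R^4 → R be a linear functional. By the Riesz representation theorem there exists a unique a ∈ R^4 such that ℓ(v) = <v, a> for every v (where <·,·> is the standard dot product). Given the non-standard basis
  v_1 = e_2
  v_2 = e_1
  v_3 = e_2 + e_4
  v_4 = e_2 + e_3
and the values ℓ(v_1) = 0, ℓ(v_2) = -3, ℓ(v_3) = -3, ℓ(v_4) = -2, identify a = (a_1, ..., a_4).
a = (-3, 0, -2, -3)

Write a = (a_1, ..., a_4) in the standard basis. For each basis vector v_i, ℓ(v_i) = <v_i, a> is a linear equation in the a_j's. Collect the n equations into a matrix system V a = ℓ, where row i of V is v_i (expressed in the standard basis). Since V is invertible (lower-triangular with 1s on the diagonal, up to permutation), solve by back-substitution:
  V =
[[0, 1, 0, 0],
 [1, 0, 0, 0],
 [0, 1, 0, 1],
 [0, 1, 1, 0]]
  V a = (0, -3, -3, -2)
Solving gives a = (-3, 0, -2, -3).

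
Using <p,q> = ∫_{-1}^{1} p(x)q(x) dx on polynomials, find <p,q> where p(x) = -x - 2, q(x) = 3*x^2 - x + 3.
<p,q> = -46/3

Expand the product: p(x)·q(x) = -3*x^3 - 5*x^2 - x - 6.
∫_{-1}^{1} of each monomial x^k gives [2/(k+1) if k even, 0 if k odd]. Integrating term-by-term (or equivalently evaluating the antiderivative F(x) = -3*x^4/4 - 5*x^3/3 - x^2/2 - 6*x at the endpoints):
  F(1) − F(−1) = -107/12 − (77/12) = -46/3.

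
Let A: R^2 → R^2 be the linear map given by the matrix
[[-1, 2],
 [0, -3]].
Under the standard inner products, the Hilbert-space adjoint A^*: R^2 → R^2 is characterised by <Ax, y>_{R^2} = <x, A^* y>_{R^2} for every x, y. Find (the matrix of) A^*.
A^* = A^T =
[[-1, 0],
 [2, -3]]

For real matrices with standard dot products, the defining identity <Ax, y> = <x, A^* y> gives (Ax)^T y = x^T (A^*) y, i.e. x^T A^T y = x^T (A^*) y. Since this holds for all x, y, we must have A^* = A^T. Therefore
A^* =
[[-1, 0],
 [2, -3]].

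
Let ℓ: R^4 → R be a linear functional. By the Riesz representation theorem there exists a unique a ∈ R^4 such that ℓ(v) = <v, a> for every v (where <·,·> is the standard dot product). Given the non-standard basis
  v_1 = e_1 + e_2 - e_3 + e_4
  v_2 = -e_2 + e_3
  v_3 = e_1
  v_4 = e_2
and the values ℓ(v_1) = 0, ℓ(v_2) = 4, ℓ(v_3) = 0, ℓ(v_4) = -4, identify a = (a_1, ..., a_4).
a = (0, -4, 0, 4)

Write a = (a_1, ..., a_4) in the standard basis. For each basis vector v_i, ℓ(v_i) = <v_i, a> is a linear equation in the a_j's. Collect the n equations into a matrix system V a = ℓ, where row i of V is v_i (expressed in the standard basis). Since V is invertible (lower-triangular with 1s on the diagonal, up to permutation), solve by back-substitution:
  V =
[[1, 1, -1, 1],
 [0, -1, 1, 0],
 [1, 0, 0, 0],
 [0, 1, 0, 0]]
  V a = (0, 4, 0, -4)
Solving gives a = (0, -4, 0, 4).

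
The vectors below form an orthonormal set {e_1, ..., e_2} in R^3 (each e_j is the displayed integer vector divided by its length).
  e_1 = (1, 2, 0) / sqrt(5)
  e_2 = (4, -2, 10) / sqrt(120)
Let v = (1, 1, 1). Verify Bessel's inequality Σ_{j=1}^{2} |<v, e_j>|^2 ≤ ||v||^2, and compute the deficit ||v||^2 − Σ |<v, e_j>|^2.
Σ |<v, e_j>|^2 = 3; ||v||^2 = 3; deficit = 0

Write each e_j = u_j / sqrt(<u_j, u_j>) where u_j is the displayed integer vector. Then <v, e_j> = <v, u_j> / sqrt(<u_j, u_j>), so |<v, e_j>|^2 = <v, u_j>^2 / <u_j, u_j>.
Coefficients: <v, e_1> = 3/sqrt(5), <v, e_2> = 12/sqrt(120).
Square and sum: Σ |<v, e_j>|^2 = 3.
Compute ||v||^2 = v·v = 3.
Deficit = 3 − 3 = 0 ≥ 0, confirming Bessel's inequality. (The deficit equals ||v − Σ <v,e_j> e_j||^2, the squared distance from v to span{e_j}.)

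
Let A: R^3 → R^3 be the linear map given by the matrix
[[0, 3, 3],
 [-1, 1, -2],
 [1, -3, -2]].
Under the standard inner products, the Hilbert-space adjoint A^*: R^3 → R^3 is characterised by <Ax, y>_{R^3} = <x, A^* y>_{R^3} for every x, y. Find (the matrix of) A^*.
A^* = A^T =
[[0, -1, 1],
 [3, 1, -3],
 [3, -2, -2]]

For real matrices with standard dot products, the defining identity <Ax, y> = <x, A^* y> gives (Ax)^T y = x^T (A^*) y, i.e. x^T A^T y = x^T (A^*) y. Since this holds for all x, y, we must have A^* = A^T. Therefore
A^* =
[[0, -1, 1],
 [3, 1, -3],
 [3, -2, -2]].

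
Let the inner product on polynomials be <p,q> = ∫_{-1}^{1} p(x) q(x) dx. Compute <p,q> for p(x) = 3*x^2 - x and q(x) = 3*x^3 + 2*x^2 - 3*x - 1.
<p,q> = 6/5

Expand the product: p(x)·q(x) = 9*x^5 + 3*x^4 - 11*x^3 + x.
∫_{-1}^{1} of each monomial x^k gives [2/(k+1) if k even, 0 if k odd]. Integrating term-by-term (or equivalently evaluating the antiderivative F(x) = 3*x^6/2 + 3*x^5/5 - 11*x^4/4 + x^2/2 at the endpoints):
  F(1) − F(−1) = -3/20 − (-27/20) = 6/5.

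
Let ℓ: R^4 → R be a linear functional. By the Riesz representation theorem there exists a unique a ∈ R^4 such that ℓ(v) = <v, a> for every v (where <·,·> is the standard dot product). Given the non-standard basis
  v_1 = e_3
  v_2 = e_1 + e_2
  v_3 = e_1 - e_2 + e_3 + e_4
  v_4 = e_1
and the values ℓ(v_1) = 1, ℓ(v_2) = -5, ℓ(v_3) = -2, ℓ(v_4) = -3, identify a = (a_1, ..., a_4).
a = (-3, -2, 1, -2)

Write a = (a_1, ..., a_4) in the standard basis. For each basis vector v_i, ℓ(v_i) = <v_i, a> is a linear equation in the a_j's. Collect the n equations into a matrix system V a = ℓ, where row i of V is v_i (expressed in the standard basis). Since V is invertible (lower-triangular with 1s on the diagonal, up to permutation), solve by back-substitution:
  V =
[[0, 0, 1, 0],
 [1, 1, 0, 0],
 [1, -1, 1, 1],
 [1, 0, 0, 0]]
  V a = (1, -5, -2, -3)
Solving gives a = (-3, -2, 1, -2).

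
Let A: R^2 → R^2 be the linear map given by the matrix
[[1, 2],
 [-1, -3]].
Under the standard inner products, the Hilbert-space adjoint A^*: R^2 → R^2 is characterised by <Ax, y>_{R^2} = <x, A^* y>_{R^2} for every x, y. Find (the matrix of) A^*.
A^* = A^T =
[[1, -1],
 [2, -3]]

For real matrices with standard dot products, the defining identity <Ax, y> = <x, A^* y> gives (Ax)^T y = x^T (A^*) y, i.e. x^T A^T y = x^T (A^*) y. Since this holds for all x, y, we must have A^* = A^T. Therefore
A^* =
[[1, -1],
 [2, -3]].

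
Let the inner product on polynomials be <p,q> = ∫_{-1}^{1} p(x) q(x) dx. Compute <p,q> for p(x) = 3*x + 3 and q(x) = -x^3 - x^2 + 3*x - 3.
<p,q> = -76/5

Expand the product: p(x)·q(x) = -3*x^4 - 6*x^3 + 6*x^2 - 9.
∫_{-1}^{1} of each monomial x^k gives [2/(k+1) if k even, 0 if k odd]. Integrating term-by-term (or equivalently evaluating the antiderivative F(x) = -3*x^5/5 - 3*x^4/2 + 2*x^3 - 9*x at the endpoints):
  F(1) − F(−1) = -91/10 − (61/10) = -76/5.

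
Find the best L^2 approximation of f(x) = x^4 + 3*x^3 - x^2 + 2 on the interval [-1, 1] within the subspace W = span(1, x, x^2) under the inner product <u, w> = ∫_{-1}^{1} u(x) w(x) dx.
g(x) = -x^2/7 + 9*x/5 + 67/35

The best approximation g ∈ W is the orthogonal projection of f onto W. Writing g = a_0 + a_1 x + a_2 x^2, the coefficients solve the normal equations G · a = b where
  G_{ij} = <φ_i, φ_j> and b_i = <f, φ_i>, with φ_0 = 1, φ_1 = x, φ_2 = x^2.
G =
  [2, 0, 2/3]
  [0, 2/3, 0]
  [2/3, 0, 2/5],
b = (56/15, 6/5, 128/105).
Solving gives a_0 = 67/35, a_1 = 9/5, a_2 = -1/7, so
  g(x) = -x^2/7 + 9*x/5 + 67/35.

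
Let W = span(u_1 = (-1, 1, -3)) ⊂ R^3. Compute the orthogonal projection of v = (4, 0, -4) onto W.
proj_W(v) = (-8/11, 8/11, -24/11)

Set up U = [u_1 | ... | u_1] ∈ R^(3×1). The projector onto W = col(U) is P = U (U^T U)^(-1) U^T.
Compute U^T U =
  [11],
and U^T v = (8).
Solve U^T U · c = U^T v for the coefficients: c = (8/11). The projection is proj_W(v) = U c.
Check: (v - proj_W(v)) · u_1 = 0  (should be 0).
Result: proj_W(v) = (-8/11, 8/11, -24/11).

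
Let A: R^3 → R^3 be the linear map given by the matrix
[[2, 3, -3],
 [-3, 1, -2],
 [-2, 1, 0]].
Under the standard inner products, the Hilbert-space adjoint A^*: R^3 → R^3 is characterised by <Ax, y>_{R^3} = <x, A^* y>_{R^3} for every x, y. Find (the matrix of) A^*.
A^* = A^T =
[[2, -3, -2],
 [3, 1, 1],
 [-3, -2, 0]]

For real matrices with standard dot products, the defining identity <Ax, y> = <x, A^* y> gives (Ax)^T y = x^T (A^*) y, i.e. x^T A^T y = x^T (A^*) y. Since this holds for all x, y, we must have A^* = A^T. Therefore
A^* =
[[2, -3, -2],
 [3, 1, 1],
 [-3, -2, 0]].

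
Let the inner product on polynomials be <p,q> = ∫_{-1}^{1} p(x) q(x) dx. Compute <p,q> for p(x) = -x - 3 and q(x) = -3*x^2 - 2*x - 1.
<p,q> = 40/3

Expand the product: p(x)·q(x) = 3*x^3 + 11*x^2 + 7*x + 3.
∫_{-1}^{1} of each monomial x^k gives [2/(k+1) if k even, 0 if k odd]. Integrating term-by-term (or equivalently evaluating the antiderivative F(x) = 3*x^4/4 + 11*x^3/3 + 7*x^2/2 + 3*x at the endpoints):
  F(1) − F(−1) = 131/12 − (-29/12) = 40/3.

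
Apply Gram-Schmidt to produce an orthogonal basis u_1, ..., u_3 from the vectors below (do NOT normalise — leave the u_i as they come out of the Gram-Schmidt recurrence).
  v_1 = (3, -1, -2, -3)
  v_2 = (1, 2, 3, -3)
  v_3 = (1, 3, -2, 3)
Orthogonal basis:
  u_1 = (3, -1, -2, -3)
  u_2 = (11/23, 50/23, 77/23, -57/23)
  u_3 = (926/513, 1784/513, -700/513, 14/9)

Apply the Gram-Schmidt recurrence
  u_1 = v_1
  u_i = v_i − Σ_{j<i} ((v_i · u_j) / (u_j · u_j)) · u_j.

Step by step this gives:
  u_1 = (3, -1, -2, -3)
  u_2 = (11/23, 50/23, 77/23, -57/23)
  u_3 = (926/513, 1784/513, -700/513, 14/9)

Orthogonality check:
  u_2 · u_1 = 0 (should be 0)
  u_3 · u_1 = 0 (should be 0)
  u_3 · u_2 = 0 (should be 0)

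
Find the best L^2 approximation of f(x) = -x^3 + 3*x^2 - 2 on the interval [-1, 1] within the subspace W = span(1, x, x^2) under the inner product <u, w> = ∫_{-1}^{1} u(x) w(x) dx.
g(x) = 3*x^2 - 3*x/5 - 2

The best approximation g ∈ W is the orthogonal projection of f onto W. Writing g = a_0 + a_1 x + a_2 x^2, the coefficients solve the normal equations G · a = b where
  G_{ij} = <φ_i, φ_j> and b_i = <f, φ_i>, with φ_0 = 1, φ_1 = x, φ_2 = x^2.
G =
  [2, 0, 2/3]
  [0, 2/3, 0]
  [2/3, 0, 2/5],
b = (-2, -2/5, -2/15).
Solving gives a_0 = -2, a_1 = -3/5, a_2 = 3, so
  g(x) = 3*x^2 - 3*x/5 - 2.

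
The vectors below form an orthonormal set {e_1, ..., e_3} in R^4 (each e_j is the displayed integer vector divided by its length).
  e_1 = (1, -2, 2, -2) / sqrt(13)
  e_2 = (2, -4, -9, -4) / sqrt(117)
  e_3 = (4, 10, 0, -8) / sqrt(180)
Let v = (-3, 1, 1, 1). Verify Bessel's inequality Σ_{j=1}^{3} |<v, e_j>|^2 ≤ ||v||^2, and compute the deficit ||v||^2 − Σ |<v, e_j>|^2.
Σ |<v, e_j>|^2 = 7; ||v||^2 = 12; deficit = 5

Write each e_j = u_j / sqrt(<u_j, u_j>) where u_j is the displayed integer vector. Then <v, e_j> = <v, u_j> / sqrt(<u_j, u_j>), so |<v, e_j>|^2 = <v, u_j>^2 / <u_j, u_j>.
Coefficients: <v, e_1> = -5/sqrt(13), <v, e_2> = -23/sqrt(117), <v, e_3> = -10/sqrt(180).
Square and sum: Σ |<v, e_j>|^2 = 7.
Compute ||v||^2 = v·v = 12.
Deficit = 12 − 7 = 5 ≥ 0, confirming Bessel's inequality. (The deficit equals ||v − Σ <v,e_j> e_j||^2, the squared distance from v to span{e_j}.)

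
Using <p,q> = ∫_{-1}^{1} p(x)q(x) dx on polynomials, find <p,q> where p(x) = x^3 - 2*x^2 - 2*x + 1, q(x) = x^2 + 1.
<p,q> = 8/15

Expand the product: p(x)·q(x) = x^5 - 2*x^4 - x^3 - x^2 - 2*x + 1.
∫_{-1}^{1} of each monomial x^k gives [2/(k+1) if k even, 0 if k odd]. Integrating term-by-term (or equivalently evaluating the antiderivative F(x) = x^6/6 - 2*x^5/5 - x^4/4 - x^3/3 - x^2 + x at the endpoints):
  F(1) − F(−1) = -49/60 − (-27/20) = 8/15.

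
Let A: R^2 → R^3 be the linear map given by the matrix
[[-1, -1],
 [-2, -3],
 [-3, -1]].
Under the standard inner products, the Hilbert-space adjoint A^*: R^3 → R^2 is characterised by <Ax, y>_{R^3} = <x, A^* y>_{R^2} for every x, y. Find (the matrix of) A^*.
A^* = A^T =
[[-1, -2, -3],
 [-1, -3, -1]]

For real matrices with standard dot products, the defining identity <Ax, y> = <x, A^* y> gives (Ax)^T y = x^T (A^*) y, i.e. x^T A^T y = x^T (A^*) y. Since this holds for all x, y, we must have A^* = A^T. Therefore
A^* =
[[-1, -2, -3],
 [-1, -3, -1]].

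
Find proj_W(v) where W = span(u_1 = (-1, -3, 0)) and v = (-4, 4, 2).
proj_W(v) = (4/5, 12/5, 0)

Set up U = [u_1 | ... | u_1] ∈ R^(3×1). The projector onto W = col(U) is P = U (U^T U)^(-1) U^T.
Compute U^T U =
  [10],
and U^T v = (-8).
Solve U^T U · c = U^T v for the coefficients: c = (-4/5). The projection is proj_W(v) = U c.
Check: (v - proj_W(v)) · u_1 = 0  (should be 0).
Result: proj_W(v) = (4/5, 12/5, 0).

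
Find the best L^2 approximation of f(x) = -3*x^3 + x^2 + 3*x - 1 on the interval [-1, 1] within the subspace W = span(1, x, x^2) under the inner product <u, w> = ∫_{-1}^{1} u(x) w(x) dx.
g(x) = x^2 + 6*x/5 - 1

The best approximation g ∈ W is the orthogonal projection of f onto W. Writing g = a_0 + a_1 x + a_2 x^2, the coefficients solve the normal equations G · a = b where
  G_{ij} = <φ_i, φ_j> and b_i = <f, φ_i>, with φ_0 = 1, φ_1 = x, φ_2 = x^2.
G =
  [2, 0, 2/3]
  [0, 2/3, 0]
  [2/3, 0, 2/5],
b = (-4/3, 4/5, -4/15).
Solving gives a_0 = -1, a_1 = 6/5, a_2 = 1, so
  g(x) = x^2 + 6*x/5 - 1.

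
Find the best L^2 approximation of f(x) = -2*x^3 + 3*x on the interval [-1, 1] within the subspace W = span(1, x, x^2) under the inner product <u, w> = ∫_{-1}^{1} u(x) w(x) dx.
g(x) = 9*x/5

The best approximation g ∈ W is the orthogonal projection of f onto W. Writing g = a_0 + a_1 x + a_2 x^2, the coefficients solve the normal equations G · a = b where
  G_{ij} = <φ_i, φ_j> and b_i = <f, φ_i>, with φ_0 = 1, φ_1 = x, φ_2 = x^2.
G =
  [2, 0, 2/3]
  [0, 2/3, 0]
  [2/3, 0, 2/5],
b = (0, 6/5, 0).
Solving gives a_0 = 0, a_1 = 9/5, a_2 = 0, so
  g(x) = 9*x/5.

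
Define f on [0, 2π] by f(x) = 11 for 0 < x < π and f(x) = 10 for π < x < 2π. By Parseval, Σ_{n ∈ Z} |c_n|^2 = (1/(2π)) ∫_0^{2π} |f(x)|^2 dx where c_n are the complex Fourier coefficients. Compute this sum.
Σ |c_n|^2 = 221/2

Parseval equates the L^2 energy of f (normalised by 1/(2π)) with the ℓ^2 sum of its Fourier coefficients: (1/(2π)) ∫_0^{2π} |f|^2 = Σ |c_n|^2.
Compute the left side: (1/(2π)) [∫_0^π 11^2 dx + ∫_π^{2π} 10^2 dx] = (1/(2π)) · (121π + 100π) = (121 + 100)/2 = 221/2.
So Σ_{n ∈ Z} |c_n|^2 = 221/2.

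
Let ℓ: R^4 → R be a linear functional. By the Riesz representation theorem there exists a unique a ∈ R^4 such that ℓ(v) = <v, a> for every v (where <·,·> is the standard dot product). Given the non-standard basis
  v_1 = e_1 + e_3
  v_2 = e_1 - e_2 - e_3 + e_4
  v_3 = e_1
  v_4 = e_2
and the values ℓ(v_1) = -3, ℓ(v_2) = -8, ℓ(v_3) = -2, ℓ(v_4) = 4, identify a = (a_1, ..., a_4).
a = (-2, 4, -1, -3)

Write a = (a_1, ..., a_4) in the standard basis. For each basis vector v_i, ℓ(v_i) = <v_i, a> is a linear equation in the a_j's. Collect the n equations into a matrix system V a = ℓ, where row i of V is v_i (expressed in the standard basis). Since V is invertible (lower-triangular with 1s on the diagonal, up to permutation), solve by back-substitution:
  V =
[[1, 0, 1, 0],
 [1, -1, -1, 1],
 [1, 0, 0, 0],
 [0, 1, 0, 0]]
  V a = (-3, -8, -2, 4)
Solving gives a = (-2, 4, -1, -3).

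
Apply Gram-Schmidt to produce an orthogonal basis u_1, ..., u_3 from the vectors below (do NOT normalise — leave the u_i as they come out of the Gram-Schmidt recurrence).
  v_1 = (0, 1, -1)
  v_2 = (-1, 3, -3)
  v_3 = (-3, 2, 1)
Orthogonal basis:
  u_1 = (0, 1, -1)
  u_2 = (-1, 0, 0)
  u_3 = (0, 3/2, 3/2)

Apply the Gram-Schmidt recurrence
  u_1 = v_1
  u_i = v_i − Σ_{j<i} ((v_i · u_j) / (u_j · u_j)) · u_j.

Step by step this gives:
  u_1 = (0, 1, -1)
  u_2 = (-1, 0, 0)
  u_3 = (0, 3/2, 3/2)

Orthogonality check:
  u_2 · u_1 = 0 (should be 0)
  u_3 · u_1 = 0 (should be 0)
  u_3 · u_2 = 0 (should be 0)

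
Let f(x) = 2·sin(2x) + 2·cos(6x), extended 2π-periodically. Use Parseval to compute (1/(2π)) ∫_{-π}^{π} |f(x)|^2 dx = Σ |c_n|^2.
Σ |c_n|^2 = 4

Expand |f|^2 and use orthogonality of {sin(nx), cos(mx)} on [-π, π]:
  ∫_{-π}^{π} sin(nx)^2 dx = π, ∫ cos(mx)^2 dx = π, and cross terms integrate to 0.
So ∫_{-π}^{π} f(x)^2 dx = 2^2 · π + 2^2 · π = (4 + 4)π.
Divide by 2π: (4 + 4)/2 = 4.
By Parseval, this equals Σ |c_n|^2.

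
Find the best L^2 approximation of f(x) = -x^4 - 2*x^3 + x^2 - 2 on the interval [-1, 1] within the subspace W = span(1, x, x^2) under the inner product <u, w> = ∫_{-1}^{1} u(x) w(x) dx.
g(x) = x^2/7 - 6*x/5 - 67/35

The best approximation g ∈ W is the orthogonal projection of f onto W. Writing g = a_0 + a_1 x + a_2 x^2, the coefficients solve the normal equations G · a = b where
  G_{ij} = <φ_i, φ_j> and b_i = <f, φ_i>, with φ_0 = 1, φ_1 = x, φ_2 = x^2.
G =
  [2, 0, 2/3]
  [0, 2/3, 0]
  [2/3, 0, 2/5],
b = (-56/15, -4/5, -128/105).
Solving gives a_0 = -67/35, a_1 = -6/5, a_2 = 1/7, so
  g(x) = x^2/7 - 6*x/5 - 67/35.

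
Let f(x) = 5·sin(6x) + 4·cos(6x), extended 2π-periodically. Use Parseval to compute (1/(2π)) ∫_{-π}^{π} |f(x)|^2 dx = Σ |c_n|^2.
Σ |c_n|^2 = 41/2

Expand |f|^2 and use orthogonality of {sin(nx), cos(mx)} on [-π, π]:
  ∫_{-π}^{π} sin(nx)^2 dx = π, ∫ cos(mx)^2 dx = π, and cross terms integrate to 0.
So ∫_{-π}^{π} f(x)^2 dx = 5^2 · π + 4^2 · π = (25 + 16)π.
Divide by 2π: (25 + 16)/2 = 41/2.
By Parseval, this equals Σ |c_n|^2.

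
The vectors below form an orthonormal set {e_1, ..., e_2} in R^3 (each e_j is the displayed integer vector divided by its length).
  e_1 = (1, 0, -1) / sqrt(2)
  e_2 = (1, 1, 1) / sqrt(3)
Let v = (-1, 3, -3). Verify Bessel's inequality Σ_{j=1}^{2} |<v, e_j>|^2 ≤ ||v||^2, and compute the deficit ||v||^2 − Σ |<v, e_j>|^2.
Σ |<v, e_j>|^2 = 7/3; ||v||^2 = 19; deficit = 50/3

Write each e_j = u_j / sqrt(<u_j, u_j>) where u_j is the displayed integer vector. Then <v, e_j> = <v, u_j> / sqrt(<u_j, u_j>), so |<v, e_j>|^2 = <v, u_j>^2 / <u_j, u_j>.
Coefficients: <v, e_1> = 2/sqrt(2), <v, e_2> = -1/sqrt(3).
Square and sum: Σ |<v, e_j>|^2 = 7/3.
Compute ||v||^2 = v·v = 19.
Deficit = 19 − 7/3 = 50/3 ≥ 0, confirming Bessel's inequality. (The deficit equals ||v − Σ <v,e_j> e_j||^2, the squared distance from v to span{e_j}.)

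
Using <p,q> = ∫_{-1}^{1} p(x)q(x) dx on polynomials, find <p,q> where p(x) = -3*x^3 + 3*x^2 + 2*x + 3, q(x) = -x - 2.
<p,q> = -242/15

Expand the product: p(x)·q(x) = 3*x^4 + 3*x^3 - 8*x^2 - 7*x - 6.
∫_{-1}^{1} of each monomial x^k gives [2/(k+1) if k even, 0 if k odd]. Integrating term-by-term (or equivalently evaluating the antiderivative F(x) = 3*x^5/5 + 3*x^4/4 - 8*x^3/3 - 7*x^2/2 - 6*x at the endpoints):
  F(1) − F(−1) = -649/60 − (319/60) = -242/15.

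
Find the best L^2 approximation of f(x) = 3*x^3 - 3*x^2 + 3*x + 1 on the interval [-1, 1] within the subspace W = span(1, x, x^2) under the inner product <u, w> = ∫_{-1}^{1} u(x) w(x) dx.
g(x) = -3*x^2 + 24*x/5 + 1

The best approximation g ∈ W is the orthogonal projection of f onto W. Writing g = a_0 + a_1 x + a_2 x^2, the coefficients solve the normal equations G · a = b where
  G_{ij} = <φ_i, φ_j> and b_i = <f, φ_i>, with φ_0 = 1, φ_1 = x, φ_2 = x^2.
G =
  [2, 0, 2/3]
  [0, 2/3, 0]
  [2/3, 0, 2/5],
b = (0, 16/5, -8/15).
Solving gives a_0 = 1, a_1 = 24/5, a_2 = -3, so
  g(x) = -3*x^2 + 24*x/5 + 1.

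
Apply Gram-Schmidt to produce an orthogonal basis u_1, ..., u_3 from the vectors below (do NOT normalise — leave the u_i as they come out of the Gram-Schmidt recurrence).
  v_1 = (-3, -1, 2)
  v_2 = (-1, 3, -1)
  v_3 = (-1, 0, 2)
Orthogonal basis:
  u_1 = (-3, -1, 2)
  u_2 = (-10/7, 20/7, -5/7)
  u_3 = (1/2, 1/2, 1)

Apply the Gram-Schmidt recurrence
  u_1 = v_1
  u_i = v_i − Σ_{j<i} ((v_i · u_j) / (u_j · u_j)) · u_j.

Step by step this gives:
  u_1 = (-3, -1, 2)
  u_2 = (-10/7, 20/7, -5/7)
  u_3 = (1/2, 1/2, 1)

Orthogonality check:
  u_2 · u_1 = 0 (should be 0)
  u_3 · u_1 = 0 (should be 0)
  u_3 · u_2 = 0 (should be 0)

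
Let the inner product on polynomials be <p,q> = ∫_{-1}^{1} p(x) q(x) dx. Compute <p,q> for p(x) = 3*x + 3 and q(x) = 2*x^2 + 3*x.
<p,q> = 10

Expand the product: p(x)·q(x) = 6*x^3 + 15*x^2 + 9*x.
∫_{-1}^{1} of each monomial x^k gives [2/(k+1) if k even, 0 if k odd]. Integrating term-by-term (or equivalently evaluating the antiderivative F(x) = 3*x^4/2 + 5*x^3 + 9*x^2/2 at the endpoints):
  F(1) − F(−1) = 11 − (1) = 10.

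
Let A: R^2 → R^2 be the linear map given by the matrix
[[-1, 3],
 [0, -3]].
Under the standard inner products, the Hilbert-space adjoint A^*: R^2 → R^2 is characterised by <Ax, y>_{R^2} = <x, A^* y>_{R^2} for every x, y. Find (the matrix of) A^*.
A^* = A^T =
[[-1, 0],
 [3, -3]]

For real matrices with standard dot products, the defining identity <Ax, y> = <x, A^* y> gives (Ax)^T y = x^T (A^*) y, i.e. x^T A^T y = x^T (A^*) y. Since this holds for all x, y, we must have A^* = A^T. Therefore
A^* =
[[-1, 0],
 [3, -3]].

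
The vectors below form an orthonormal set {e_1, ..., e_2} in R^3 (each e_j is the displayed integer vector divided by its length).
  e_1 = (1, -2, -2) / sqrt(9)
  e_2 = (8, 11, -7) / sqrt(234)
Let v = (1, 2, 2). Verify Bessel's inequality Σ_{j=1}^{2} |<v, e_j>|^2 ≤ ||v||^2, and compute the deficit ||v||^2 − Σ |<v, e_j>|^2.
Σ |<v, e_j>|^2 = 85/13; ||v||^2 = 9; deficit = 32/13

Write each e_j = u_j / sqrt(<u_j, u_j>) where u_j is the displayed integer vector. Then <v, e_j> = <v, u_j> / sqrt(<u_j, u_j>), so |<v, e_j>|^2 = <v, u_j>^2 / <u_j, u_j>.
Coefficients: <v, e_1> = -7/sqrt(9), <v, e_2> = 16/sqrt(234).
Square and sum: Σ |<v, e_j>|^2 = 85/13.
Compute ||v||^2 = v·v = 9.
Deficit = 9 − 85/13 = 32/13 ≥ 0, confirming Bessel's inequality. (The deficit equals ||v − Σ <v,e_j> e_j||^2, the squared distance from v to span{e_j}.)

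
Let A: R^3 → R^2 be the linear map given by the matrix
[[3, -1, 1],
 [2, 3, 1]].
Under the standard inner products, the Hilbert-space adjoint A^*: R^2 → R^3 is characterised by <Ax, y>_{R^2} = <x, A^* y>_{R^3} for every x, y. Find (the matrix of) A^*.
A^* = A^T =
[[3, 2],
 [-1, 3],
 [1, 1]]

For real matrices with standard dot products, the defining identity <Ax, y> = <x, A^* y> gives (Ax)^T y = x^T (A^*) y, i.e. x^T A^T y = x^T (A^*) y. Since this holds for all x, y, we must have A^* = A^T. Therefore
A^* =
[[3, 2],
 [-1, 3],
 [1, 1]].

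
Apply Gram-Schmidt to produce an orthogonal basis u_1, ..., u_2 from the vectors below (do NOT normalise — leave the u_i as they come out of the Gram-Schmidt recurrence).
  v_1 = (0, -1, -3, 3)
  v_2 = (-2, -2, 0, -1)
Orthogonal basis:
  u_1 = (0, -1, -3, 3)
  u_2 = (-2, -39/19, -3/19, -16/19)

Apply the Gram-Schmidt recurrence
  u_1 = v_1
  u_i = v_i − Σ_{j<i} ((v_i · u_j) / (u_j · u_j)) · u_j.

Step by step this gives:
  u_1 = (0, -1, -3, 3)
  u_2 = (-2, -39/19, -3/19, -16/19)

Orthogonality check:
  u_2 · u_1 = 0 (should be 0)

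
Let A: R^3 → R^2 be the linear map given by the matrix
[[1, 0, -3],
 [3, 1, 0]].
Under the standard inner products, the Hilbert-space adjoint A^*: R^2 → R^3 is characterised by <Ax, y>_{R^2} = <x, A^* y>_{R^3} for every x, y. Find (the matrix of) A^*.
A^* = A^T =
[[1, 3],
 [0, 1],
 [-3, 0]]

For real matrices with standard dot products, the defining identity <Ax, y> = <x, A^* y> gives (Ax)^T y = x^T (A^*) y, i.e. x^T A^T y = x^T (A^*) y. Since this holds for all x, y, we must have A^* = A^T. Therefore
A^* =
[[1, 3],
 [0, 1],
 [-3, 0]].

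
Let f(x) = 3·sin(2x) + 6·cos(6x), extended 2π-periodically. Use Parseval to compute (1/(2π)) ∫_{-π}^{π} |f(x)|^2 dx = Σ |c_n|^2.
Σ |c_n|^2 = 45/2

Expand |f|^2 and use orthogonality of {sin(nx), cos(mx)} on [-π, π]:
  ∫_{-π}^{π} sin(nx)^2 dx = π, ∫ cos(mx)^2 dx = π, and cross terms integrate to 0.
So ∫_{-π}^{π} f(x)^2 dx = 3^2 · π + 6^2 · π = (9 + 36)π.
Divide by 2π: (9 + 36)/2 = 45/2.
By Parseval, this equals Σ |c_n|^2.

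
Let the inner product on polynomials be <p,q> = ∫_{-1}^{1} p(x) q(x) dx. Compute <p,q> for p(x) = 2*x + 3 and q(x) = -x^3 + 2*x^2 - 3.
<p,q> = -74/5

Expand the product: p(x)·q(x) = -2*x^4 + x^3 + 6*x^2 - 6*x - 9.
∫_{-1}^{1} of each monomial x^k gives [2/(k+1) if k even, 0 if k odd]. Integrating term-by-term (or equivalently evaluating the antiderivative F(x) = -2*x^5/5 + x^4/4 + 2*x^3 - 3*x^2 - 9*x at the endpoints):
  F(1) − F(−1) = -203/20 − (93/20) = -74/5.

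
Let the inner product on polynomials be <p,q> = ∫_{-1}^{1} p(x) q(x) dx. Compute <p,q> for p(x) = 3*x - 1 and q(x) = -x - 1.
<p,q> = 0

Expand the product: p(x)·q(x) = -3*x^2 - 2*x + 1.
∫_{-1}^{1} of each monomial x^k gives [2/(k+1) if k even, 0 if k odd]. Integrating term-by-term (or equivalently evaluating the antiderivative F(x) = -x^3 - x^2 + x at the endpoints):
  F(1) − F(−1) = -1 − (-1) = 0.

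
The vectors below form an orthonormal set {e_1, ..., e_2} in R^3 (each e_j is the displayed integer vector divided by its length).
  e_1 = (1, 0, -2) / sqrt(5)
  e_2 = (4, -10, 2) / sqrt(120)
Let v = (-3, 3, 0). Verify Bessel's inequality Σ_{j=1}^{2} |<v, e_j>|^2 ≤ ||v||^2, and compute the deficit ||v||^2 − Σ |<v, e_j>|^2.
Σ |<v, e_j>|^2 = 33/2; ||v||^2 = 18; deficit = 3/2

Write each e_j = u_j / sqrt(<u_j, u_j>) where u_j is the displayed integer vector. Then <v, e_j> = <v, u_j> / sqrt(<u_j, u_j>), so |<v, e_j>|^2 = <v, u_j>^2 / <u_j, u_j>.
Coefficients: <v, e_1> = -3/sqrt(5), <v, e_2> = -42/sqrt(120).
Square and sum: Σ |<v, e_j>|^2 = 33/2.
Compute ||v||^2 = v·v = 18.
Deficit = 18 − 33/2 = 3/2 ≥ 0, confirming Bessel's inequality. (The deficit equals ||v − Σ <v,e_j> e_j||^2, the squared distance from v to span{e_j}.)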